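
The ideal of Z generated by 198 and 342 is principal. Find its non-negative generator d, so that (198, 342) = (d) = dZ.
In the PID Z, (a, b) is generated by gcd(a, b). Compute gcd(342, 198) with the extended Euclidean algorithm, tracking rows (r, s, t) with s·342 + t·198 = r:
  row A: (342, 1, 0)   [1·342 + 0·198 = 342]
  row B: (198, 0, 1)   [0·342 + 1·198 = 198]
  342 = 1·198 + 144   → row C = row A − 1·row B = (144, 1, −1)   [check: 1·342 − 1·198 = 144]
  198 = 1·144 + 54   → row D = row B − 1·row C = (54, −1, 2)   [check: −1·342 + 2·198 = 54]
  144 = 2·54 + 36   → row E = row C − 2·row D = (36, 3, −5)   [check: 3·342 − 5·198 = 36]
  54 = 1·36 + 18   → row F = row D − 1·row E = (18, −4, 7)   [check: −4·342 + 7·198 = 18]
  36 = 2·18 + 0   → remainder 0, stop. gcd = 18 (last nonzero row F).
So gcd(198, 342) = 18, with Bézout identity −4·342 + 7·198 = 18. Containment (⊇): the Bézout identity exhibits 18 as an element of (198, 342), giving (18) ⊆ (198, 342). Containment (⊆): since 18 | 198 and 18 | 342 (198 = 18·11, 342 = 18·19), every Z-linear combination of 198 and 342 is divisible by 18, so (198, 342) ⊆ (18). Therefore (198, 342) = (18), d = 18.

Final answer: (198, 342) = (18); d = 18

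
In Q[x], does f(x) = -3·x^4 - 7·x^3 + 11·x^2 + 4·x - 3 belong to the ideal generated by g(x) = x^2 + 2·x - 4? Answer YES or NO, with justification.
NO

In Q[x] the ideal (g) consists of all multiples of g, so f ∈ (g) iff g | f, i.e. iff the remainder of f on division by g is 0. Divide f by g (g is monic, so eliminate the leading term of the running remainder at each step):
  leading term -3·x^4: subtract (-3·x^2)·g(x) = -3·x^4 - 6·x^3 + 12·x^2, leaving -x^3 - x^2 + 4·x - 3
  leading term -x^3: subtract (-x)·g(x) = -x^3 - 2·x^2 + 4·x, leaving x^2 - 3
  leading term x^2: subtract (1)·g(x) = x^2 + 2·x - 4, leaving 1 - 2·x
The remainder r(x) = 1 - 2·x ≠ 0 (and deg r < deg g), so g ∤ f, i.e. f ∉ (g).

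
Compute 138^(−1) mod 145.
138^(−1) ≡ 62 (mod 145)

Apply the extended Euclidean algorithm to (145, 138), tracking rows (r, s, t) with s·145 + t·138 = r. Each division r_prev = q·r_cur + r_new produces the new row as (previous row) − q·(current row):
  row A: (145, 1, 0)   [1·145 + 0·138 = 145]
  row B: (138, 0, 1)   [0·145 + 1·138 = 138]
  145 = 1·138 + 7   → row C = row A − 1·row B = (7, 1, −1)   [check: 1·145 − 1·138 = 7]
  138 = 19·7 + 5   → row D = row B − 19·row C = (5, −19, 20)   [check: −19·145 + 20·138 = 5]
  7 = 1·5 + 2   → row E = row C − 1·row D = (2, 20, −21)   [check: 20·145 − 21·138 = 2]
  5 = 2·2 + 1   → row F = row D − 2·row E = (1, −59, 62)   [check: −59·145 + 62·138 = 1]
  2 = 2·1 + 0   → remainder 0, stop. gcd = 1 (last nonzero row F).
The gcd is 1, so 138 is invertible mod 145. The last nonzero row gives −59·145 + 62·138 = 1, so t = 62. So 138^(−1) ≡ 62 (mod 145). Verify: 138 · 62 = 8556 ≡ 1 (mod 145). ✓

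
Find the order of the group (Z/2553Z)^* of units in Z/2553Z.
|(Z/2553Z)^*| = 1584

(Z/2553Z)^* consists of the classes a with gcd(a, 2553) = 1, so its order is φ(2553). φ is multiplicative, with φ(p^e) = p^e − p^(e−1). Factorise 2553 = 3 · 23 · 37. Then
  φ(2553) = (3 − 1) · (23 − 1) · (37 − 1) = 2 · 22 · 36 = 1584.
Thus |(Z/2553Z)^*| = 1584.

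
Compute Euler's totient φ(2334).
φ is multiplicative, with φ(p^e) = p^e − p^(e−1). Factorise 2334 = 2 · 3 · 389. Then
  φ(2334) = (2 − 1) · (3 − 1) · (389 − 1) = 1 · 2 · 388 = 776.

Final answer: φ(2334) = 776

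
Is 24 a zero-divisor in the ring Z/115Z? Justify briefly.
NO

gcd(24, 115) = 1, so 24 is a unit in Z/115Z (it has a multiplicative inverse). A unit cannot be a zero-divisor: if 24·b ≡ 0 then multiplying both sides by 24^(−1) gives b ≡ 0. So 24 is not a zero-divisor.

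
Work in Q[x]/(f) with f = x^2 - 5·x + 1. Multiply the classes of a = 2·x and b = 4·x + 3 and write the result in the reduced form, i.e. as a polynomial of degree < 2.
First multiply in Q[x] without reducing: a · b = 8·x^2 + 6·x. Now divide by f(x) = x^2 - 5·x + 1, eliminating the leading term at each step:
  leading term 8·x^2: subtract (8)·f(x) = 8·x^2 - 40·x + 8, leaving 46·x - 8
The degree is now < 2, so this is the remainder. Hence a · b ≡ 46·x - 8 in Q[x]/(f).

Final answer: a · b ≡ 46·x - 8 (mod f(x))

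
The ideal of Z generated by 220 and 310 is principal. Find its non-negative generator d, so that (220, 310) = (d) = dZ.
In the PID Z, (a, b) is generated by gcd(a, b). Compute gcd(310, 220) with the extended Euclidean algorithm, tracking rows (r, s, t) with s·310 + t·220 = r:
  row A: (310, 1, 0)   [1·310 + 0·220 = 310]
  row B: (220, 0, 1)   [0·310 + 1·220 = 220]
  310 = 1·220 + 90   → row C = row A − 1·row B = (90, 1, −1)   [check: 1·310 − 1·220 = 90]
  220 = 2·90 + 40   → row D = row B − 2·row C = (40, −2, 3)   [check: −2·310 + 3·220 = 40]
  90 = 2·40 + 10   → row E = row C − 2·row D = (10, 5, −7)   [check: 5·310 − 7·220 = 10]
  40 = 4·10 + 0   → remainder 0, stop. gcd = 10 (last nonzero row E).
So gcd(220, 310) = 10, with Bézout identity 5·310 − 7·220 = 10. Containment (⊇): the Bézout identity exhibits 10 as an element of (220, 310), giving (10) ⊆ (220, 310). Containment (⊆): since 10 | 220 and 10 | 310 (220 = 10·22, 310 = 10·31), every Z-linear combination of 220 and 310 is divisible by 10, so (220, 310) ⊆ (10). Therefore (220, 310) = (10), d = 10.

Final answer: (220, 310) = (10); d = 10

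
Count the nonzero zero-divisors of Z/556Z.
In Z/556Z each nonzero element is either a unit (gcd with 556 is 1) or a zero-divisor (gcd > 1). The number of units is φ(556): factorise 556 = 2^2 · 139, so φ(556) = (2^2 − 2^1) · (139 − 1) = 2 · 138 = 276. The nonzero elements number 556 − 1 = 555. Hence the nonzero zero-divisors number 555 − 276 = 279.

Final answer: Z/556Z has 279 nonzero zero-divisors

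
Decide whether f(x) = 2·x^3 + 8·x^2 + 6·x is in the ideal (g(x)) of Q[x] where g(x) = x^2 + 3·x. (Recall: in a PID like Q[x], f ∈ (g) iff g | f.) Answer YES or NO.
YES

In Q[x] the ideal (g) consists of all multiples of g, so f ∈ (g) iff g | f, i.e. iff the remainder of f on division by g is 0. Divide f by g (g is monic, so eliminate the leading term of the running remainder at each step):
  leading term 2·x^3: subtract (2·x)·g(x) = 2·x^3 + 6·x^2, leaving 2·x^2 + 6·x
  leading term 2·x^2: subtract (2)·g(x) = 2·x^2 + 6·x, leaving 0
The remainder is 0, so f(x) = g(x) · h(x) with h(x) = 2·x + 2. Hence g | f, i.e. f ∈ (g).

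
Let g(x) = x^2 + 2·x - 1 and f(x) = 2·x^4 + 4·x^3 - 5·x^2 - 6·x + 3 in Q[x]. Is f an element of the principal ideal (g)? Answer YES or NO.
In Q[x] the ideal (g) consists of all multiples of g, so f ∈ (g) iff g | f, i.e. iff the remainder of f on division by g is 0. Divide f by g (g is monic, so eliminate the leading term of the running remainder at each step):
  leading term 2·x^4: subtract (2·x^2)·g(x) = 2·x^4 + 4·x^3 - 2·x^2, leaving -3·x^2 - 6·x + 3
  leading term -3·x^2: subtract (-3)·g(x) = -3·x^2 - 6·x + 3, leaving 0
The remainder is 0, so f(x) = g(x) · h(x) with h(x) = 2·x^2 - 3. Hence g | f, i.e. f ∈ (g).

Final answer: YES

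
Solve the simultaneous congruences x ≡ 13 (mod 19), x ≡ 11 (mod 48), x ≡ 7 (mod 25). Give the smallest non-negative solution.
x ≡ 15707 (mod 22800); the representative in [0, 22800) is 15707

The moduli 19, 48, 25 are pairwise coprime, so by the CRT there is a unique solution mod 19·48·25 = 22800.
Solve by successive substitution. Start with x ≡ 13 (mod 19).
  Combine with x ≡ 11 (mod 48): write x = 13 + 19·t and require 13 + 19·t ≡ 11 (mod 48), i.e. 19·t ≡ 11 − 13 ≡ 46 (mod 48). Since 19^(−1) ≡ 43 (mod 48), t ≡ 43·46 ≡ 10 (mod 48). So x ≡ 13 + 19·10 = 203 (mod 912).
  Combine with x ≡ 7 (mod 25): write x = 203 + 912·t and require 203 + 912·t ≡ 7 (mod 25), i.e. 912·t ≡ 7 − 203 ≡ 4 (mod 25). Since 912^(−1) ≡ 23 (mod 25) (912 ≡ 12 (mod 25)), t ≡ 23·4 ≡ 17 (mod 25). So x ≡ 203 + 912·17 = 15707 (mod 22800).
Unique solution in [0, 22800): x = 15707.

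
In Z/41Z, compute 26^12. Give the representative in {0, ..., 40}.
Use repeated squaring. Binary(12) = 1100. Walk through the bits of the exponent 12 left-to-right: at each bit after the leading one, square the running value, then multiply by 26 if the bit is 1 (always reducing mod 41):
  bit 1 = 1 (leading): start with 26.
  bit 2 = 1: square 26^2 = 676 ≡ 20; bit is 1, so multiply 20·26 = 520 ≡ 28 (mod 41).
  bit 3 = 0: square 28^2 = 784 ≡ 5 (mod 41).
  bit 4 = 0: square 5^2 = 25 (mod 41).
Final value: 26^12 ≡ 25 (mod 41).

Final answer: 25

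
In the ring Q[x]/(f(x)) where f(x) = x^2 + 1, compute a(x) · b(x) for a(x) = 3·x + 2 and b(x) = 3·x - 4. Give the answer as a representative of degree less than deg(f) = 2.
First multiply in Q[x] without reducing: a · b = 9·x^2 - 6·x - 8. Now divide by f(x) = x^2 + 1, eliminating the leading term at each step:
  leading term 9·x^2: subtract (9)·f(x) = 9·x^2 + 9, leaving -6·x - 17
The degree is now < 2, so this is the remainder. Hence a · b ≡ -6·x - 17 in Q[x]/(f).

Final answer: a · b ≡ -6·x - 17 (mod f(x))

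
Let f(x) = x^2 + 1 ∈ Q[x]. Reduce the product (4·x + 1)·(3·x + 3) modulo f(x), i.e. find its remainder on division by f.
First multiply in Q[x] without reducing: a · b = 12·x^2 + 15·x + 3. Now divide by f(x) = x^2 + 1, eliminating the leading term at each step:
  leading term 12·x^2: subtract (12)·f(x) = 12·x^2 + 12, leaving 15·x - 9
The degree is now < 2, so this is the remainder. Hence a · b ≡ 15·x - 9 in Q[x]/(f).

Final answer: a · b ≡ 15·x - 9 (mod f(x))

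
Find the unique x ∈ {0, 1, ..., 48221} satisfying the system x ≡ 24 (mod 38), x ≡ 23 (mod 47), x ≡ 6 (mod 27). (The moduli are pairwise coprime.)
x ≡ 22254 (mod 48222); the representative in [0, 48222) is 22254

The moduli 38, 47, 27 are pairwise coprime, so by the CRT there is a unique solution mod 38·47·27 = 48222.
Solve by successive substitution. Start with x ≡ 24 (mod 38).
  Combine with x ≡ 23 (mod 47): write x = 24 + 38·t and require 24 + 38·t ≡ 23 (mod 47), i.e. 38·t ≡ 23 − 24 ≡ 46 (mod 47). Since 38^(−1) ≡ 26 (mod 47), t ≡ 26·46 ≡ 21 (mod 47). So x ≡ 24 + 38·21 = 822 (mod 1786).
  Combine with x ≡ 6 (mod 27): write x = 822 + 1786·t and require 822 + 1786·t ≡ 6 (mod 27), i.e. 1786·t ≡ 6 − 822 ≡ 21 (mod 27). Since 1786^(−1) ≡ 7 (mod 27) (1786 ≡ 4 (mod 27)), t ≡ 7·21 ≡ 12 (mod 27). So x ≡ 822 + 1786·12 = 22254 (mod 48222).
Unique solution in [0, 48222): x = 22254.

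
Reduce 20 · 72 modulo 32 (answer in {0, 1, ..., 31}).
Reduce the factors first: 72 ≡ 8 (mod 32), so 20 · 72 ≡ 20 · 8 (mod 32). 20 · 8 = 160. Dividing by 32: 160 = 5·32 + 0. So (20 · 72) mod 32 = 0.

Final answer: 0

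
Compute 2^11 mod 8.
Use repeated squaring. Binary(11) = 1011. Walk through the bits of the exponent 11 left-to-right: at each bit after the leading one, square the running value, then multiply by 2 if the bit is 1 (always reducing mod 8):
  bit 1 = 1 (leading): start with 2.
  bit 2 = 0: square 2^2 = 4 (mod 8).
  bit 3 = 1: square 4^2 = 16 ≡ 0; bit is 1, so multiply 0·2 = 0 (mod 8).
  bit 4 = 1: square 0^2 = 0; bit is 1, so multiply 0·2 = 0 (mod 8).
Final value: 2^11 ≡ 0 (mod 8).

Final answer: 0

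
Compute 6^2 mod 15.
6

Use repeated squaring. Binary(2) = 10. Walk through the bits of the exponent 2 left-to-right: at each bit after the leading one, square the running value, then multiply by 6 if the bit is 1 (always reducing mod 15):
  bit 1 = 1 (leading): start with 6.
  bit 2 = 0: square 6^2 = 36 ≡ 6 (mod 15).
Final value: 6^2 ≡ 6 (mod 15).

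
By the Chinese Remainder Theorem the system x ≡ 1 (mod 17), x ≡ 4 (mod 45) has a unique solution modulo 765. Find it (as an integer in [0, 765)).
x ≡ 409 (mod 765); the representative in [0, 765) is 409

The moduli 17, 45 are pairwise coprime, so by the CRT there is a unique solution mod 17·45 = 765.
Solve by successive substitution. Start with x ≡ 1 (mod 17).
  Combine with x ≡ 4 (mod 45): write x = 1 + 17·t and require 1 + 17·t ≡ 4 (mod 45), i.e. 17·t ≡ 4 − 1 ≡ 3 (mod 45). Since 17^(−1) ≡ 8 (mod 45), t ≡ 8·3 ≡ 24 (mod 45). So x ≡ 1 + 17·24 = 409 (mod 765).
Unique solution in [0, 765): x = 409.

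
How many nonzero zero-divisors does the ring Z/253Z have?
In Z/253Z each nonzero element is either a unit (gcd with 253 is 1) or a zero-divisor (gcd > 1). The number of units is φ(253): factorise 253 = 11 · 23, so φ(253) = (11 − 1) · (23 − 1) = 10 · 22 = 220. The nonzero elements number 253 − 1 = 252. Hence the nonzero zero-divisors number 252 − 220 = 32.

Final answer: Z/253Z has 32 nonzero zero-divisors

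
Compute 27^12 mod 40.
Use repeated squaring. Binary(12) = 1100. Walk through the bits of the exponent 12 left-to-right: at each bit after the leading one, square the running value, then multiply by 27 if the bit is 1 (always reducing mod 40):
  bit 1 = 1 (leading): start with 27.
  bit 2 = 1: square 27^2 = 729 ≡ 9; bit is 1, so multiply 9·27 = 243 ≡ 3 (mod 40).
  bit 3 = 0: square 3^2 = 9 (mod 40).
  bit 4 = 0: square 9^2 = 81 ≡ 1 (mod 40).
Final value: 27^12 ≡ 1 (mod 40).

Final answer: 1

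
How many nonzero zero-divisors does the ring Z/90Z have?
In Z/90Z each nonzero element is either a unit (gcd with 90 is 1) or a zero-divisor (gcd > 1). The number of units is φ(90): factorise 90 = 2 · 3^2 · 5, so φ(90) = (2 − 1) · (3^2 − 3^1) · (5 − 1) = 1 · 6 · 4 = 24. The nonzero elements number 90 − 1 = 89. Hence the nonzero zero-divisors number 89 − 24 = 65.

Final answer: Z/90Z has 65 nonzero zero-divisors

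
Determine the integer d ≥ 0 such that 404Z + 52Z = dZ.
In the PID Z, (a, b) is generated by gcd(a, b). Compute gcd(404, 52) with the extended Euclidean algorithm, tracking rows (r, s, t) with s·404 + t·52 = r:
  row A: (404, 1, 0)   [1·404 + 0·52 = 404]
  row B: (52, 0, 1)   [0·404 + 1·52 = 52]
  404 = 7·52 + 40   → row C = row A − 7·row B = (40, 1, −7)   [check: 1·404 − 7·52 = 40]
  52 = 1·40 + 12   → row D = row B − 1·row C = (12, −1, 8)   [check: −1·404 + 8·52 = 12]
  40 = 3·12 + 4   → row E = row C − 3·row D = (4, 4, −31)   [check: 4·404 − 31·52 = 4]
  12 = 3·4 + 0   → remainder 0, stop. gcd = 4 (last nonzero row E).
So gcd(404, 52) = 4, with Bézout identity 4·404 − 31·52 = 4. Containment (⊇): the Bézout identity exhibits 4 as an element of (404, 52), giving (4) ⊆ (404, 52). Containment (⊆): since 4 | 404 and 4 | 52 (404 = 4·101, 52 = 4·13), every Z-linear combination of 404 and 52 is divisible by 4, so (404, 52) ⊆ (4). Therefore (404, 52) = (4), d = 4.

Final answer: (404, 52) = (4); d = 4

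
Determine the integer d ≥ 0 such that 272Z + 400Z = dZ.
(272, 400) = (16); d = 16

In the PID Z, (a, b) is generated by gcd(a, b). Compute gcd(400, 272) with the extended Euclidean algorithm, tracking rows (r, s, t) with s·400 + t·272 = r:
  row A: (400, 1, 0)   [1·400 + 0·272 = 400]
  row B: (272, 0, 1)   [0·400 + 1·272 = 272]
  400 = 1·272 + 128   → row C = row A − 1·row B = (128, 1, −1)   [check: 1·400 − 1·272 = 128]
  272 = 2·128 + 16   → row D = row B − 2·row C = (16, −2, 3)   [check: −2·400 + 3·272 = 16]
  128 = 8·16 + 0   → remainder 0, stop. gcd = 16 (last nonzero row D).
So gcd(272, 400) = 16, with Bézout identity −2·400 + 3·272 = 16. Containment (⊇): the Bézout identity exhibits 16 as an element of (272, 400), giving (16) ⊆ (272, 400). Containment (⊆): since 16 | 272 and 16 | 400 (272 = 16·17, 400 = 16·25), every Z-linear combination of 272 and 400 is divisible by 16, so (272, 400) ⊆ (16). Therefore (272, 400) = (16), d = 16.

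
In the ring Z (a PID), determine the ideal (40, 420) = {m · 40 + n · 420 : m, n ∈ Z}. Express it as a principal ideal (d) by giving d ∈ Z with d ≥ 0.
(40, 420) = (20); d = 20

In the PID Z, (a, b) is generated by gcd(a, b). Compute gcd(420, 40) with the extended Euclidean algorithm, tracking rows (r, s, t) with s·420 + t·40 = r:
  row A: (420, 1, 0)   [1·420 + 0·40 = 420]
  row B: (40, 0, 1)   [0·420 + 1·40 = 40]
  420 = 10·40 + 20   → row C = row A − 10·row B = (20, 1, −10)   [check: 1·420 − 10·40 = 20]
  40 = 2·20 + 0   → remainder 0, stop. gcd = 20 (last nonzero row C).
So gcd(40, 420) = 20, with Bézout identity 1·420 − 10·40 = 20. Containment (⊇): the Bézout identity exhibits 20 as an element of (40, 420), giving (20) ⊆ (40, 420). Containment (⊆): since 20 | 40 and 20 | 420 (40 = 20·2, 420 = 20·21), every Z-linear combination of 40 and 420 is divisible by 20, so (40, 420) ⊆ (20). Therefore (40, 420) = (20), d = 20.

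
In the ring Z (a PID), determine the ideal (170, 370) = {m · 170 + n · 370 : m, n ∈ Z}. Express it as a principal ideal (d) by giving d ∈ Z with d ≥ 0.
In the PID Z, (a, b) is generated by gcd(a, b). Compute gcd(370, 170) with the extended Euclidean algorithm, tracking rows (r, s, t) with s·370 + t·170 = r:
  row A: (370, 1, 0)   [1·370 + 0·170 = 370]
  row B: (170, 0, 1)   [0·370 + 1·170 = 170]
  370 = 2·170 + 30   → row C = row A − 2·row B = (30, 1, −2)   [check: 1·370 − 2·170 = 30]
  170 = 5·30 + 20   → row D = row B − 5·row C = (20, −5, 11)   [check: −5·370 + 11·170 = 20]
  30 = 1·20 + 10   → row E = row C − 1·row D = (10, 6, −13)   [check: 6·370 − 13·170 = 10]
  20 = 2·10 + 0   → remainder 0, stop. gcd = 10 (last nonzero row E).
So gcd(170, 370) = 10, with Bézout identity 6·370 − 13·170 = 10. Containment (⊇): the Bézout identity exhibits 10 as an element of (170, 370), giving (10) ⊆ (170, 370). Containment (⊆): since 10 | 170 and 10 | 370 (170 = 10·17, 370 = 10·37), every Z-linear combination of 170 and 370 is divisible by 10, so (170, 370) ⊆ (10). Therefore (170, 370) = (10), d = 10.

Final answer: (170, 370) = (10); d = 10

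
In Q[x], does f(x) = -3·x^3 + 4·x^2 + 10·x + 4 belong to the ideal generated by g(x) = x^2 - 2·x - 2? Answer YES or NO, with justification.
In Q[x] the ideal (g) consists of all multiples of g, so f ∈ (g) iff g | f, i.e. iff the remainder of f on division by g is 0. Divide f by g (g is monic, so eliminate the leading term of the running remainder at each step):
  leading term -3·x^3: subtract (-3·x)·g(x) = -3·x^3 + 6·x^2 + 6·x, leaving -2·x^2 + 4·x + 4
  leading term -2·x^2: subtract (-2)·g(x) = -2·x^2 + 4·x + 4, leaving 0
The remainder is 0, so f(x) = g(x) · h(x) with h(x) = -3·x - 2. Hence g | f, i.e. f ∈ (g).

Final answer: YES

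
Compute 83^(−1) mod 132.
Apply the extended Euclidean algorithm to (132, 83), tracking rows (r, s, t) with s·132 + t·83 = r. Each division r_prev = q·r_cur + r_new produces the new row as (previous row) − q·(current row):
  row A: (132, 1, 0)   [1·132 + 0·83 = 132]
  row B: (83, 0, 1)   [0·132 + 1·83 = 83]
  132 = 1·83 + 49   → row C = row A − 1·row B = (49, 1, −1)   [check: 1·132 − 1·83 = 49]
  83 = 1·49 + 34   → row D = row B − 1·row C = (34, −1, 2)   [check: −1·132 + 2·83 = 34]
  49 = 1·34 + 15   → row E = row C − 1·row D = (15, 2, −3)   [check: 2·132 − 3·83 = 15]
  34 = 2·15 + 4   → row F = row D − 2·row E = (4, −5, 8)   [check: −5·132 + 8·83 = 4]
  15 = 3·4 + 3   → row G = row E − 3·row F = (3, 17, −27)   [check: 17·132 − 27·83 = 3]
  4 = 1·3 + 1   → row H = row F − 1·row G = (1, −22, 35)   [check: −22·132 + 35·83 = 1]
  3 = 3·1 + 0   → remainder 0, stop. gcd = 1 (last nonzero row H).
The gcd is 1, so 83 is invertible mod 132. The last nonzero row gives −22·132 + 35·83 = 1, so t = 35. So 83^(−1) ≡ 35 (mod 132). Verify: 83 · 35 = 2905 ≡ 1 (mod 132). ✓

Final answer: 83^(−1) ≡ 35 (mod 132)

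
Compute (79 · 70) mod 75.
55

Reduce the factors first: 79 ≡ 4 (mod 75), so 79 · 70 ≡ 4 · 70 (mod 75). 4 · 70 = 280. Dividing by 75: 280 = 3·75 + 55. So (79 · 70) mod 75 = 55.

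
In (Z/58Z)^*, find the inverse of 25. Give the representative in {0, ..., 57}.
Apply the extended Euclidean algorithm to (58, 25), tracking rows (r, s, t) with s·58 + t·25 = r. Each division r_prev = q·r_cur + r_new produces the new row as (previous row) − q·(current row):
  row A: (58, 1, 0)   [1·58 + 0·25 = 58]
  row B: (25, 0, 1)   [0·58 + 1·25 = 25]
  58 = 2·25 + 8   → row C = row A − 2·row B = (8, 1, −2)   [check: 1·58 − 2·25 = 8]
  25 = 3·8 + 1   → row D = row B − 3·row C = (1, −3, 7)   [check: −3·58 + 7·25 = 1]
  8 = 8·1 + 0   → remainder 0, stop. gcd = 1 (last nonzero row D).
The gcd is 1, so 25 is invertible mod 58. The last nonzero row gives −3·58 + 7·25 = 1, so t = 7. So 25^(−1) ≡ 7 (mod 58). Verify: 25 · 7 = 175 ≡ 1 (mod 58). ✓

Final answer: 25^(−1) ≡ 7 (mod 58)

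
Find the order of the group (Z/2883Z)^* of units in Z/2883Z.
|(Z/2883Z)^*| = 1860

(Z/2883Z)^* consists of the classes a with gcd(a, 2883) = 1, so its order is φ(2883). φ is multiplicative, with φ(p^e) = p^e − p^(e−1). Factorise 2883 = 3 · 31^2. Then
  φ(2883) = (3 − 1) · (31^2 − 31^1) = 2 · 930 = 1860.
Thus |(Z/2883Z)^*| = 1860.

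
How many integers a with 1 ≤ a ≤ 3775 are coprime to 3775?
3000

The number of a ∈ {1, ..., 3775} with gcd(a, 3775) = 1 is by definition Euler's totient φ(3775). φ is multiplicative, with φ(p^e) = p^e − p^(e−1). Factorise 3775 = 5^2 · 151. Then
  φ(3775) = (5^2 − 5^1) · (151 − 1) = 20 · 150 = 3000.
So there are 3000 such integers.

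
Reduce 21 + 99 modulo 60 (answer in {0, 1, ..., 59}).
Reduce the summands first: 99 ≡ 39 (mod 60), so 21 + 99 ≡ 21 + 39 (mod 60). 21 + 39 = 60; 60 = 1·60 + 0, so (21 + 99) mod 60 = 0.

Final answer: 0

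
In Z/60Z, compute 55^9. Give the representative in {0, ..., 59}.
55

Use repeated squaring. Binary(9) = 1001. Walk through the bits of the exponent 9 left-to-right: at each bit after the leading one, square the running value, then multiply by 55 if the bit is 1 (always reducing mod 60):
  bit 1 = 1 (leading): start with 55.
  bit 2 = 0: square 55^2 = 3025 ≡ 25 (mod 60).
  bit 3 = 0: square 25^2 = 625 ≡ 25 (mod 60).
  bit 4 = 1: square 25^2 = 625 ≡ 25; bit is 1, so multiply 25·55 = 1375 ≡ 55 (mod 60).
Final value: 55^9 ≡ 55 (mod 60).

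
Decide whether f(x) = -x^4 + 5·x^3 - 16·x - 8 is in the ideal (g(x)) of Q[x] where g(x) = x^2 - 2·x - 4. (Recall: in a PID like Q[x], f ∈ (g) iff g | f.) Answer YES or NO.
YES

In Q[x] the ideal (g) consists of all multiples of g, so f ∈ (g) iff g | f, i.e. iff the remainder of f on division by g is 0. Divide f by g (g is monic, so eliminate the leading term of the running remainder at each step):
  leading term -x^4: subtract (-x^2)·g(x) = -x^4 + 2·x^3 + 4·x^2, leaving 3·x^3 - 4·x^2 - 16·x - 8
  leading term 3·x^3: subtract (3·x)·g(x) = 3·x^3 - 6·x^2 - 12·x, leaving 2·x^2 - 4·x - 8
  leading term 2·x^2: subtract (2)·g(x) = 2·x^2 - 4·x - 8, leaving 0
The remainder is 0, so f(x) = g(x) · h(x) with h(x) = -x^2 + 3·x + 2. Hence g | f, i.e. f ∈ (g).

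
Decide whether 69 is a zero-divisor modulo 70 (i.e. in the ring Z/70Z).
gcd(69, 70) = 1, so 69 is a unit in Z/70Z (it has a multiplicative inverse). A unit cannot be a zero-divisor: if 69·b ≡ 0 then multiplying both sides by 69^(−1) gives b ≡ 0. So 69 is not a zero-divisor.

Final answer: NO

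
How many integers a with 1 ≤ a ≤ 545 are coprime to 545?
The number of a ∈ {1, ..., 545} with gcd(a, 545) = 1 is by definition Euler's totient φ(545). φ is multiplicative, with φ(p^e) = p^e − p^(e−1). Factorise 545 = 5 · 109. Then
  φ(545) = (5 − 1) · (109 − 1) = 4 · 108 = 432.
So there are 432 such integers.

Final answer: 432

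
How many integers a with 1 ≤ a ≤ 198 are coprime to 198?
60

The number of a ∈ {1, ..., 198} with gcd(a, 198) = 1 is by definition Euler's totient φ(198). φ is multiplicative, with φ(p^e) = p^e − p^(e−1). Factorise 198 = 2 · 3^2 · 11. Then
  φ(198) = (2 − 1) · (3^2 − 3^1) · (11 − 1) = 1 · 6 · 10 = 60.
So there are 60 such integers.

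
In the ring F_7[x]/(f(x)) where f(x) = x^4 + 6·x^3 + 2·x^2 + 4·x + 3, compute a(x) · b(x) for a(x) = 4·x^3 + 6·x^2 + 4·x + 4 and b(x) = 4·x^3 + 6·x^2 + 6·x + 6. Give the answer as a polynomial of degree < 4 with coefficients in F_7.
a · b ≡ 2·x^3 + 5·x^2 + 5·x + 1 (mod f(x))

Multiply as integer polynomials: a · b = 16·x^6 + 48·x^5 + 76·x^4 + 100·x^3 + 84·x^2 + 48·x + 24. Reducing coefficients mod 7: a · b ≡ 2·x^6 + 6·x^5 + 6·x^4 + 2·x^3 + 6·x + 3. Now divide by f(x) = x^4 + 6·x^3 + 2·x^2 + 4·x + 3 in F_7[x], eliminating the leading term at each step:
  leading term 2·x^6: subtract (2·x^2)·f(x) = 2·x^6 + 5·x^5 + 4·x^4 + x^3 + 6·x^2, leaving x^5 + 2·x^4 + x^3 + x^2 + 6·x + 3 (coefficients mod 7)
  leading term x^5: subtract (x)·f(x) = x^5 + 6·x^4 + 2·x^3 + 4·x^2 + 3·x, leaving 3·x^4 + 6·x^3 + 4·x^2 + 3·x + 3 (coefficients mod 7)
  leading term 3·x^4: subtract (3)·f(x) = 3·x^4 + 4·x^3 + 6·x^2 + 5·x + 2, leaving 2·x^3 + 5·x^2 + 5·x + 1 (coefficients mod 7)
The degree is now < 4, so this is the remainder. Hence a · b ≡ 2·x^3 + 5·x^2 + 5·x + 1 in F_7[x]/(f).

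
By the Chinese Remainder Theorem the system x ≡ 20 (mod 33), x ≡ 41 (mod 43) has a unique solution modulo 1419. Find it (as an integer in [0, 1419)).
x ≡ 944 (mod 1419); the representative in [0, 1419) is 944

The moduli 33, 43 are pairwise coprime, so by the CRT there is a unique solution mod 33·43 = 1419.
Solve by successive substitution. Start with x ≡ 20 (mod 33).
  Combine with x ≡ 41 (mod 43): write x = 20 + 33·t and require 20 + 33·t ≡ 41 (mod 43), i.e. 33·t ≡ 41 − 20 ≡ 21 (mod 43). Since 33^(−1) ≡ 30 (mod 43), t ≡ 30·21 ≡ 28 (mod 43). So x ≡ 20 + 33·28 = 944 (mod 1419).
Unique solution in [0, 1419): x = 944.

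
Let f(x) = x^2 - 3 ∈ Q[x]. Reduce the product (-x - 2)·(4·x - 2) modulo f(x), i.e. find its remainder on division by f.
First multiply in Q[x] without reducing: a · b = -4·x^2 - 6·x + 4. Now divide by f(x) = x^2 - 3, eliminating the leading term at each step:
  leading term -4·x^2: subtract (-4)·f(x) = 12 - 4·x^2, leaving -6·x - 8
The degree is now < 2, so this is the remainder. Hence a · b ≡ -6·x - 8 in Q[x]/(f).

Final answer: a · b ≡ -6·x - 8 (mod f(x))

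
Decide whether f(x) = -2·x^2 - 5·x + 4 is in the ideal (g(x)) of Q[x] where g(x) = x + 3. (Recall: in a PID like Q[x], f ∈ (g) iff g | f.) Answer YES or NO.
NO

In Q[x] the ideal (g) consists of all multiples of g, so f ∈ (g) iff g | f, i.e. iff the remainder of f on division by g is 0. Divide f by g (g is monic, so eliminate the leading term of the running remainder at each step):
  leading term -2·x^2: subtract (-2·x)·g(x) = -2·x^2 - 6·x, leaving x + 4
  leading term x: subtract (1)·g(x) = x + 3, leaving 1
The remainder r(x) = 1 ≠ 0 (and deg r < deg g), so g ∤ f, i.e. f ∉ (g).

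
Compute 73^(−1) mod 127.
Apply the extended Euclidean algorithm to (127, 73), tracking rows (r, s, t) with s·127 + t·73 = r. Each division r_prev = q·r_cur + r_new produces the new row as (previous row) − q·(current row):
  row A: (127, 1, 0)   [1·127 + 0·73 = 127]
  row B: (73, 0, 1)   [0·127 + 1·73 = 73]
  127 = 1·73 + 54   → row C = row A − 1·row B = (54, 1, −1)   [check: 1·127 − 1·73 = 54]
  73 = 1·54 + 19   → row D = row B − 1·row C = (19, −1, 2)   [check: −1·127 + 2·73 = 19]
  54 = 2·19 + 16   → row E = row C − 2·row D = (16, 3, −5)   [check: 3·127 − 5·73 = 16]
  19 = 1·16 + 3   → row F = row D − 1·row E = (3, −4, 7)   [check: −4·127 + 7·73 = 3]
  16 = 5·3 + 1   → row G = row E − 5·row F = (1, 23, −40)   [check: 23·127 − 40·73 = 1]
  3 = 3·1 + 0   → remainder 0, stop. gcd = 1 (last nonzero row G).
The gcd is 1, so 73 is invertible mod 127. The last nonzero row gives 23·127 − 40·73 = 1, so t = −40. So 73^(−1) ≡ −40 ≡ 87 (mod 127). Verify: 73 · 87 = 6351 ≡ 1 (mod 127). ✓

Final answer: 73^(−1) ≡ 87 (mod 127)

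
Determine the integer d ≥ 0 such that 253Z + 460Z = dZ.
(253, 460) = (23); d = 23

In the PID Z, (a, b) is generated by gcd(a, b). Compute gcd(460, 253) with the extended Euclidean algorithm, tracking rows (r, s, t) with s·460 + t·253 = r:
  row A: (460, 1, 0)   [1·460 + 0·253 = 460]
  row B: (253, 0, 1)   [0·460 + 1·253 = 253]
  460 = 1·253 + 207   → row C = row A − 1·row B = (207, 1, −1)   [check: 1·460 − 1·253 = 207]
  253 = 1·207 + 46   → row D = row B − 1·row C = (46, −1, 2)   [check: −1·460 + 2·253 = 46]
  207 = 4·46 + 23   → row E = row C − 4·row D = (23, 5, −9)   [check: 5·460 − 9·253 = 23]
  46 = 2·23 + 0   → remainder 0, stop. gcd = 23 (last nonzero row E).
So gcd(253, 460) = 23, with Bézout identity 5·460 − 9·253 = 23. Containment (⊇): the Bézout identity exhibits 23 as an element of (253, 460), giving (23) ⊆ (253, 460). Containment (⊆): since 23 | 253 and 23 | 460 (253 = 23·11, 460 = 23·20), every Z-linear combination of 253 and 460 is divisible by 23, so (253, 460) ⊆ (23). Therefore (253, 460) = (23), d = 23.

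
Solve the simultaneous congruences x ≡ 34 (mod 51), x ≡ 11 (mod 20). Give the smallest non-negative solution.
x ≡ 391 (mod 1020); the representative in [0, 1020) is 391

The moduli 51, 20 are pairwise coprime, so by the CRT there is a unique solution mod 51·20 = 1020.
Solve by successive substitution. Start with x ≡ 34 (mod 51).
  Combine with x ≡ 11 (mod 20): write x = 34 + 51·t and require 34 + 51·t ≡ 11 (mod 20), i.e. 51·t ≡ 11 − 34 ≡ 17 (mod 20). Since 51^(−1) ≡ 11 (mod 20) (51 ≡ 11 (mod 20)), t ≡ 11·17 ≡ 7 (mod 20). So x ≡ 34 + 51·7 = 391 (mod 1020).
Unique solution in [0, 1020): x = 391.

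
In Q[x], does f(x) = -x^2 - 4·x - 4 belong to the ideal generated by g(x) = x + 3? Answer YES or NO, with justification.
NO

In Q[x] the ideal (g) consists of all multiples of g, so f ∈ (g) iff g | f, i.e. iff the remainder of f on division by g is 0. Divide f by g (g is monic, so eliminate the leading term of the running remainder at each step):
  leading term -x^2: subtract (-x)·g(x) = -x^2 - 3·x, leaving -x - 4
  leading term -x: subtract (-1)·g(x) = -x - 3, leaving -1
The remainder r(x) = -1 ≠ 0 (and deg r < deg g), so g ∤ f, i.e. f ∉ (g).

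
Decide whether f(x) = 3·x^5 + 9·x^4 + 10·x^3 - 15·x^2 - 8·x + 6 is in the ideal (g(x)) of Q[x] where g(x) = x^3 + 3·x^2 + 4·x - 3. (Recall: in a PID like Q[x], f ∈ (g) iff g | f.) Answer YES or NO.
In Q[x] the ideal (g) consists of all multiples of g, so f ∈ (g) iff g | f, i.e. iff the remainder of f on division by g is 0. Divide f by g (g is monic, so eliminate the leading term of the running remainder at each step):
  leading term 3·x^5: subtract (3·x^2)·g(x) = 3·x^5 + 9·x^4 + 12·x^3 - 9·x^2, leaving -2·x^3 - 6·x^2 - 8·x + 6
  leading term -2·x^3: subtract (-2)·g(x) = -2·x^3 - 6·x^2 - 8·x + 6, leaving 0
The remainder is 0, so f(x) = g(x) · h(x) with h(x) = 3·x^2 - 2. Hence g | f, i.e. f ∈ (g).

Final answer: YES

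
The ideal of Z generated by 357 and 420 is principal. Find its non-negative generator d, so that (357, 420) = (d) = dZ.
In the PID Z, (a, b) is generated by gcd(a, b). Compute gcd(420, 357) with the extended Euclidean algorithm, tracking rows (r, s, t) with s·420 + t·357 = r:
  row A: (420, 1, 0)   [1·420 + 0·357 = 420]
  row B: (357, 0, 1)   [0·420 + 1·357 = 357]
  420 = 1·357 + 63   → row C = row A − 1·row B = (63, 1, −1)   [check: 1·420 − 1·357 = 63]
  357 = 5·63 + 42   → row D = row B − 5·row C = (42, −5, 6)   [check: −5·420 + 6·357 = 42]
  63 = 1·42 + 21   → row E = row C − 1·row D = (21, 6, −7)   [check: 6·420 − 7·357 = 21]
  42 = 2·21 + 0   → remainder 0, stop. gcd = 21 (last nonzero row E).
So gcd(357, 420) = 21, with Bézout identity 6·420 − 7·357 = 21. Containment (⊇): the Bézout identity exhibits 21 as an element of (357, 420), giving (21) ⊆ (357, 420). Containment (⊆): since 21 | 357 and 21 | 420 (357 = 21·17, 420 = 21·20), every Z-linear combination of 357 and 420 is divisible by 21, so (357, 420) ⊆ (21). Therefore (357, 420) = (21), d = 21.

Final answer: (357, 420) = (21); d = 21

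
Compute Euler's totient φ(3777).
φ(3777) = 2516

φ is multiplicative, with φ(p^e) = p^e − p^(e−1). Factorise 3777 = 3 · 1259. Then
  φ(3777) = (3 − 1) · (1259 − 1) = 2 · 1258 = 2516.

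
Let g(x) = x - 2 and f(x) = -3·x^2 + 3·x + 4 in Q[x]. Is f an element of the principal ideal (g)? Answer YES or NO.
NO

In Q[x] the ideal (g) consists of all multiples of g, so f ∈ (g) iff g | f, i.e. iff the remainder of f on division by g is 0. Divide f by g (g is monic, so eliminate the leading term of the running remainder at each step):
  leading term -3·x^2: subtract (-3·x)·g(x) = -3·x^2 + 6·x, leaving 4 - 3·x
  leading term -3·x: subtract (-3)·g(x) = 6 - 3·x, leaving -2
The remainder r(x) = -2 ≠ 0 (and deg r < deg g), so g ∤ f, i.e. f ∉ (g).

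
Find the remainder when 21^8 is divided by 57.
9

Use repeated squaring. Binary(8) = 1000. Walk through the bits of the exponent 8 left-to-right: at each bit after the leading one, square the running value, then multiply by 21 if the bit is 1 (always reducing mod 57):
  bit 1 = 1 (leading): start with 21.
  bit 2 = 0: square 21^2 = 441 ≡ 42 (mod 57).
  bit 3 = 0: square 42^2 = 1764 ≡ 54 (mod 57).
  bit 4 = 0: square 54^2 = 2916 ≡ 9 (mod 57).
Final value: 21^8 ≡ 9 (mod 57).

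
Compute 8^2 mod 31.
2

Use repeated squaring. Binary(2) = 10. Walk through the bits of the exponent 2 left-to-right: at each bit after the leading one, square the running value, then multiply by 8 if the bit is 1 (always reducing mod 31):
  bit 1 = 1 (leading): start with 8.
  bit 2 = 0: square 8^2 = 64 ≡ 2 (mod 31).
Final value: 8^2 ≡ 2 (mod 31).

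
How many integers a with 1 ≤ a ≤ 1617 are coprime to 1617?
840

The number of a ∈ {1, ..., 1617} with gcd(a, 1617) = 1 is by definition Euler's totient φ(1617). φ is multiplicative, with φ(p^e) = p^e − p^(e−1). Factorise 1617 = 3 · 7^2 · 11. Then
  φ(1617) = (3 − 1) · (7^2 − 7^1) · (11 − 1) = 2 · 42 · 10 = 840.
So there are 840 such integers.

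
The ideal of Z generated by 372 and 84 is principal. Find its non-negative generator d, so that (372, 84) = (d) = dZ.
(372, 84) = (12); d = 12

In the PID Z, (a, b) is generated by gcd(a, b). Compute gcd(372, 84) with the extended Euclidean algorithm, tracking rows (r, s, t) with s·372 + t·84 = r:
  row A: (372, 1, 0)   [1·372 + 0·84 = 372]
  row B: (84, 0, 1)   [0·372 + 1·84 = 84]
  372 = 4·84 + 36   → row C = row A − 4·row B = (36, 1, −4)   [check: 1·372 − 4·84 = 36]
  84 = 2·36 + 12   → row D = row B − 2·row C = (12, −2, 9)   [check: −2·372 + 9·84 = 12]
  36 = 3·12 + 0   → remainder 0, stop. gcd = 12 (last nonzero row D).
So gcd(372, 84) = 12, with Bézout identity −2·372 + 9·84 = 12. Containment (⊇): the Bézout identity exhibits 12 as an element of (372, 84), giving (12) ⊆ (372, 84). Containment (⊆): since 12 | 372 and 12 | 84 (372 = 12·31, 84 = 12·7), every Z-linear combination of 372 and 84 is divisible by 12, so (372, 84) ⊆ (12). Therefore (372, 84) = (12), d = 12.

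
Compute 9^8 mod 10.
Use repeated squaring. Binary(8) = 1000. Walk through the bits of the exponent 8 left-to-right: at each bit after the leading one, square the running value, then multiply by 9 if the bit is 1 (always reducing mod 10):
  bit 1 = 1 (leading): start with 9.
  bit 2 = 0: square 9^2 = 81 ≡ 1 (mod 10).
  bit 3 = 0: square 1^2 = 1 (mod 10).
  bit 4 = 0: square 1^2 = 1 (mod 10).
Final value: 9^8 ≡ 1 (mod 10).

Final answer: 1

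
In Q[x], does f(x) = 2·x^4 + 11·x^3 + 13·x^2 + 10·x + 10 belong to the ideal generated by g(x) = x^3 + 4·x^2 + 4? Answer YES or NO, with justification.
NO

In Q[x] the ideal (g) consists of all multiples of g, so f ∈ (g) iff g | f, i.e. iff the remainder of f on division by g is 0. Divide f by g (g is monic, so eliminate the leading term of the running remainder at each step):
  leading term 2·x^4: subtract (2·x)·g(x) = 2·x^4 + 8·x^3 + 8·x, leaving 3·x^3 + 13·x^2 + 2·x + 10
  leading term 3·x^3: subtract (3)·g(x) = 3·x^3 + 12·x^2 + 12, leaving x^2 + 2·x - 2
The remainder r(x) = x^2 + 2·x - 2 ≠ 0 (and deg r < deg g), so g ∤ f, i.e. f ∉ (g).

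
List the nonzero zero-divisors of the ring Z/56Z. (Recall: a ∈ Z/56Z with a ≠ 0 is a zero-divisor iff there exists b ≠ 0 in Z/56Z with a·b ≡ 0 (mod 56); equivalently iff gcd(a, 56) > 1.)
nonzero zero-divisors of Z/56Z = {2, 4, 6, 7, 8, 10, 12, 14, 16, 18, 20, 21, 22, 24, 26, 28, 30, 32, 34, 35, 36, 38, 40, 42, 44, 46, 48, 49, 50, 52, 54}

An element a ∈ Z/56Z (with a ≠ 0) is a zero-divisor iff gcd(a, 56) > 1 (because a is a unit precisely when gcd(a, n) = 1, and in Z/nZ every nonzero, non-unit element is a zero-divisor). Scan a = 1, ..., 55 and keep those with gcd(a, 56) > 1:
  gcd(2, 56) = 2, gcd(4, 56) = 4, gcd(6, 56) = 2, gcd(7, 56) = 7, gcd(8, 56) = 8, gcd(10, 56) = 2, gcd(12, 56) = 4, gcd(14, 56) = 14, gcd(16, 56) = 8, gcd(18, 56) = 2, gcd(20, 56) = 4, gcd(21, 56) = 7, gcd(22, 56) = 2, gcd(24, 56) = 8, gcd(26, 56) = 2, gcd(28, 56) = 28, gcd(30, 56) = 2, gcd(32, 56) = 8, gcd(34, 56) = 2, gcd(35, 56) = 7, gcd(36, 56) = 4, gcd(38, 56) = 2, gcd(40, 56) = 8, gcd(42, 56) = 14, gcd(44, 56) = 4, gcd(46, 56) = 2, gcd(48, 56) = 8, gcd(49, 56) = 7, gcd(50, 56) = 2, gcd(52, 56) = 4, gcd(54, 56) = 2.
All other a ∈ {1, ..., 55} have gcd(a, 56) = 1 and are units. So the nonzero zero-divisors are exactly the 31 values of a appearing in this scan.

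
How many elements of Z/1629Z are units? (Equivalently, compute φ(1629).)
Z/1629Z has φ(1629) = 1080 units

An element a ∈ Z/1629Z is a unit iff gcd(a, 1629) = 1, so the number of units is φ(1629). φ is multiplicative, with φ(p^e) = p^e − p^(e−1). Factorise 1629 = 3^2 · 181. Then
  φ(1629) = (3^2 − 3^1) · (181 − 1) = 6 · 180 = 1080.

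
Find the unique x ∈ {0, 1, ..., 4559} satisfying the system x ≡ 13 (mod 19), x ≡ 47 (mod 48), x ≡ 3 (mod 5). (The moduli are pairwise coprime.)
x ≡ 1343 (mod 4560); the representative in [0, 4560) is 1343

The moduli 19, 48, 5 are pairwise coprime, so by the CRT there is a unique solution mod 19·48·5 = 4560.
Solve by successive substitution. Start with x ≡ 13 (mod 19).
  Combine with x ≡ 47 (mod 48): write x = 13 + 19·t and require 13 + 19·t ≡ 47 (mod 48), i.e. 19·t ≡ 47 − 13 ≡ 34 (mod 48). Since 19^(−1) ≡ 43 (mod 48), t ≡ 43·34 ≡ 22 (mod 48). So x ≡ 13 + 19·22 = 431 (mod 912).
  Combine with x ≡ 3 (mod 5): write x = 431 + 912·t and require 431 + 912·t ≡ 3 (mod 5), i.e. 912·t ≡ 3 − 431 ≡ 2 (mod 5). Since 912^(−1) ≡ 3 (mod 5) (912 ≡ 2 (mod 5)), t ≡ 3·2 ≡ 1 (mod 5). So x ≡ 431 + 912·1 = 1343 (mod 4560).
Unique solution in [0, 4560): x = 1343.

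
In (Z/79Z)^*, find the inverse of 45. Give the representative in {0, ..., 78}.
45^(−1) ≡ 72 (mod 79)

Apply the extended Euclidean algorithm to (79, 45), tracking rows (r, s, t) with s·79 + t·45 = r. Each division r_prev = q·r_cur + r_new produces the new row as (previous row) − q·(current row):
  row A: (79, 1, 0)   [1·79 + 0·45 = 79]
  row B: (45, 0, 1)   [0·79 + 1·45 = 45]
  79 = 1·45 + 34   → row C = row A − 1·row B = (34, 1, −1)   [check: 1·79 − 1·45 = 34]
  45 = 1·34 + 11   → row D = row B − 1·row C = (11, −1, 2)   [check: −1·79 + 2·45 = 11]
  34 = 3·11 + 1   → row E = row C − 3·row D = (1, 4, −7)   [check: 4·79 − 7·45 = 1]
  11 = 11·1 + 0   → remainder 0, stop. gcd = 1 (last nonzero row E).
The gcd is 1, so 45 is invertible mod 79. The last nonzero row gives 4·79 − 7·45 = 1, so t = −7. So 45^(−1) ≡ −7 ≡ 72 (mod 79). Verify: 45 · 72 = 3240 ≡ 1 (mod 79). ✓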